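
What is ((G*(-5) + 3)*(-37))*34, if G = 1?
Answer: 2516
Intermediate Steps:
((G*(-5) + 3)*(-37))*34 = ((1*(-5) + 3)*(-37))*34 = ((-5 + 3)*(-37))*34 = -2*(-37)*34 = 74*34 = 2516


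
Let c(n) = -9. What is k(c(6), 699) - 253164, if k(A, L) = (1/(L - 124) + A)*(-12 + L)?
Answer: -149123838/575 ≈ -2.5935e+5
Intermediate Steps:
k(A, L) = (-12 + L)*(A + 1/(-124 + L)) (k(A, L) = (1/(-124 + L) + A)*(-12 + L) = (A + 1/(-124 + L))*(-12 + L) = (-12 + L)*(A + 1/(-124 + L)))
k(c(6), 699) - 253164 = (-12 + 699 + 1488*(-9) - 9*699**2 - 136*(-9)*699)/(-124 + 699) - 253164 = (-12 + 699 - 13392 - 9*488601 + 855576)/575 - 253164 = (-12 + 699 - 13392 - 4397409 + 855576)/575 - 253164 = (1/575)*(-3554538) - 253164 = -3554538/575 - 253164 = -149123838/575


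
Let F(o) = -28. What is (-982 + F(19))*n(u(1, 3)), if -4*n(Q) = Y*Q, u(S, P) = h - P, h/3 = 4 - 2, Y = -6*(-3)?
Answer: 13635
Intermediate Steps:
Y = 18
h = 6 (h = 3*(4 - 2) = 3*2 = 6)
u(S, P) = 6 - P
n(Q) = -9*Q/2
(-982 + F(19))*n(u(1, 3)) = (-982 - 28)*(-9*(6 - 1*3)/2) = -(-4545)*(6 - 3) = -(-4545)*3 = -1010*(-27/2) = 13635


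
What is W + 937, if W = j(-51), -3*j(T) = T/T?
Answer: 2810/3 ≈ 936.67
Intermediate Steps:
j(T) = -1/3 (j(T) = -T/(3*T) = -1/3*1 = -1/3)
W = -1/3 ≈ -0.33333
W + 937 = -1/3 + 937 = 2810/3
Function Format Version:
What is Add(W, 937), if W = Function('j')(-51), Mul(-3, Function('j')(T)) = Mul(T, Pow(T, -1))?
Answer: Rational(2810, 3) ≈ 936.67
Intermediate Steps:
Function('j')(T) = Rational(-1, 3) (Function('j')(T) = Mul(Rational(-1, 3), Mul(T, Pow(T, -1))) = Mul(Rational(-1, 3), 1) = Rational(-1, 3))
W = Rational(-1, 3) ≈ -0.33333
Add(W, 937) = Add(Rational(-1, 3), 937) = Rational(2810, 3)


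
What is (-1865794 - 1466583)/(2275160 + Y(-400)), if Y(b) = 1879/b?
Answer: -1332950800/910062121 ≈ -1.4647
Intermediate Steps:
(-1865794 - 1466583)/(2275160 + Y(-400)) = (-1865794 - 1466583)/(2275160 + 1879/(-400)) = -3332377/(2275160 + 1879*(-1/400)) = -3332377/(2275160 - 1879/400) = -3332377/910062121/400 = -3332377*400/910062121 = -1332950800/910062121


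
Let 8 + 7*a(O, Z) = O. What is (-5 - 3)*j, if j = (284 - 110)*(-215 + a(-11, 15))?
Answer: 2121408/7 ≈ 3.0306e+5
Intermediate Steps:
a(O, Z) = -8/7 + O/7
j = -265176/7 (j = (284 - 110)*(-215 + (-8/7 + (⅐)*(-11))) = 174*(-215 + (-8/7 - 11/7)) = 174*(-215 - 19/7) = 174*(-1524/7) = -265176/7 ≈ -37882.)
(-5 - 3)*j = (-5 - 3)*(-265176/7) = -8*(-265176/7) = 2121408/7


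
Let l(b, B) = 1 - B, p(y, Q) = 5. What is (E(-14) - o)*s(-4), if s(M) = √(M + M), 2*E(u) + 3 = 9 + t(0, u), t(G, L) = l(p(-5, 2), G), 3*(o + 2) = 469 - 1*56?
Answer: -793*I*√2/3 ≈ -373.82*I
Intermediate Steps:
o = 407/3 (o = -2 + (469 - 1*56)/3 = -2 + (469 - 56)/3 = -2 + (⅓)*413 = -2 + 413/3 = 407/3 ≈ 135.67)
t(G, L) = 1 - G
E(u) = 7/2 (E(u) = -3/2 + (9 + (1 - 1*0))/2 = -3/2 + (9 + (1 + 0))/2 = -3/2 + (9 + 1)/2 = -3/2 + (½)*10 = -3/2 + 5 = 7/2)
s(M) = √2*√M (s(M) = √(2*M) = √2*√M)
(E(-14) - o)*s(-4) = (7/2 - 1*407/3)*(√2*√(-4)) = (7/2 - 407/3)*(√2*(2*I)) = -793*I*√2/3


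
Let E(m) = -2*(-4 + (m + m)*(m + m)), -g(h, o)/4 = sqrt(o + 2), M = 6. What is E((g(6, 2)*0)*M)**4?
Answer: 4096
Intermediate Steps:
g(h, o) = -4*sqrt(2 + o) (g(h, o) = -4*sqrt(o + 2) = -4*sqrt(2 + o))
E(m) = 8 - 8*m**2 (E(m) = -2*(-4 + (2*m)*(2*m)) = -2*(-4 + 4*m**2) = 8 - 8*m**2)
E((g(6, 2)*0)*M)**4 = (8 - 8*((-4*sqrt(2 + 2)*0)*6)**2)**4 = (8 - 8*((-4*sqrt(4)*0)*6)**2)**4 = (8 - 8*((-4*2*0)*6)**2)**4 = (8 - 8*(-8*0*6)**2)**4 = (8 - 8*(0*6)**2)**4 = (8 - 8*0**2)**4 = (8 - 8*0)**4 = (8 + 0)**4 = 8**4 = 4096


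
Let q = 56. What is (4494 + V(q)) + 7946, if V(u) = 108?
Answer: 12548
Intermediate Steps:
(4494 + V(q)) + 7946 = (4494 + 108) + 7946 = 4602 + 7946 = 12548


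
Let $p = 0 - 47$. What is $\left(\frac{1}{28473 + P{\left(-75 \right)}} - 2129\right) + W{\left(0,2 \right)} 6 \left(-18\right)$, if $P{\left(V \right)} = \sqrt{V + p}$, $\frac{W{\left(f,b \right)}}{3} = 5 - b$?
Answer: $\frac{- 3101 \sqrt{122} + 88294772 i}{\sqrt{122} - 28473 i} \approx -3101.0 - 1.397 \cdot 10^{-8} i$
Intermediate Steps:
$W{\left(f,b \right)} = 15 - 3 b$ ($W{\left(f,b \right)} = 3 \left(5 - b\right) = 15 - 3 b$)
$p = -47$
$P{\left(V \right)} = \sqrt{-47 + V}$ ($P{\left(V \right)} = \sqrt{V - 47} = \sqrt{-47 + V}$)
$\left(\frac{1}{28473 + P{\left(-75 \right)}} - 2129\right) + W{\left(0,2 \right)} 6 \left(-18\right) = \left(\frac{1}{28473 + \sqrt{-47 - 75}} - 2129\right) + \left(15 - 6\right) 6 \left(-18\right) = \left(\frac{1}{28473 + \sqrt{-122}} - 2129\right) + \left(15 - 6\right) 6 \left(-18\right) = \left(\frac{1}{28473 + i \sqrt{122}} - 2129\right) + 9 \cdot 6 \left(-18\right) = \left(-2129 + \frac{1}{28473 + i \sqrt{122}}\right) + 54 \left(-18\right) = \left(-2129 + \frac{1}{28473 + i \sqrt{122}}\right) - 972 = -3101 + \frac{1}{28473 + i \sqrt{122}}$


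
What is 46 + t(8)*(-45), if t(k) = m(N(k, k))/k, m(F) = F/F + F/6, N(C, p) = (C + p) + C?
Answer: 143/8 ≈ 17.875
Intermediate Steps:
N(C, p) = p + 2*C
m(F) = 1 + F/6 (m(F) = 1 + F*(⅙) = 1 + F/6)
t(k) = (1 + k/2)/k (t(k) = (1 + (k + 2*k)/6)/k = (1 + (3*k)/6)/k = (1 + k/2)/k)
46 + t(8)*(-45) = 46 + ((½)*(2 + 8)/8)*(-45) = 46 + ((½)*(⅛)*10)*(-45) = 46 + (5/8)*(-45) = 46 - 225/8 = 143/8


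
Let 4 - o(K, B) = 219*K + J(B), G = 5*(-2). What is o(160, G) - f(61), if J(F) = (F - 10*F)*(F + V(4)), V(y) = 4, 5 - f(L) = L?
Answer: -34440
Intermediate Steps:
f(L) = 5 - L
J(F) = -9*F*(4 + F) (J(F) = (F - 10*F)*(F + 4) = (-9*F)*(4 + F) = -9*F*(4 + F))
G = -10
o(K, B) = 4 - 219*K + 9*B*(4 + B) (o(K, B) = 4 - (219*K - 9*B*(4 + B)) = 4 + (-219*K + 9*B*(4 + B)) = 4 - 219*K + 9*B*(4 + B))
o(160, G) - f(61) = (4 - 219*160 + 9*(-10)*(4 - 10)) - (5 - 1*61) = (4 - 35040 + 9*(-10)*(-6)) - (5 - 61) = (4 - 35040 + 540) - 1*(-56) = -34496 + 56 = -34440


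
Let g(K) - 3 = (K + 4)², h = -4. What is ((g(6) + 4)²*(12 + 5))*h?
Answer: -778532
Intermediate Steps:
g(K) = 3 + (4 + K)² (g(K) = 3 + (K + 4)² = 3 + (4 + K)²)
((g(6) + 4)²*(12 + 5))*h = (((3 + (4 + 6)²) + 4)²*(12 + 5))*(-4) = (((3 + 10²) + 4)²*17)*(-4) = (((3 + 100) + 4)²*17)*(-4) = ((103 + 4)²*17)*(-4) = (107²*17)*(-4) = (11449*17)*(-4) = 194633*(-4) = -778532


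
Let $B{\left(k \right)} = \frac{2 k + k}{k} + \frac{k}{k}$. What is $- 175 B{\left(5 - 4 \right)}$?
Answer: $-700$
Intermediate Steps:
$B{\left(k \right)} = 4$ ($B{\left(k \right)} = \frac{3 k}{k} + 1 = 3 + 1 = 4$)
$- 175 B{\left(5 - 4 \right)} = \left(-175\right) 4 = -700$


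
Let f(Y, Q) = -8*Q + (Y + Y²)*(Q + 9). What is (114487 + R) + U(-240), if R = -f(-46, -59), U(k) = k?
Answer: 217275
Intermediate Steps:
f(Y, Q) = -8*Q + (9 + Q)*(Y + Y²) (f(Y, Q) = -8*Q + (Y + Y²)*(9 + Q) = -8*Q + (9 + Q)*(Y + Y²))
R = 103028 (R = -(-8*(-59) + 9*(-46) + 9*(-46)² - 59*(-46) - 59*(-46)²) = -(472 - 414 + 9*2116 + 2714 - 59*2116) = -(472 - 414 + 19044 + 2714 - 124844) = -1*(-103028) = 103028)
(114487 + R) + U(-240) = (114487 + 103028) - 240 = 217515 - 240 = 217275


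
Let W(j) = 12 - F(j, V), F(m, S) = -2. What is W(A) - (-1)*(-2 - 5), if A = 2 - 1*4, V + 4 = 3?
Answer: 7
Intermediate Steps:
V = -1 (V = -4 + 3 = -1)
A = -2 (A = 2 - 4 = -2)
W(j) = 14 (W(j) = 12 - 1*(-2) = 12 + 2 = 14)
W(A) - (-1)*(-2 - 5) = 14 - (-1)*(-2 - 5) = 14 - (-1)*(-7) = 14 - 1*7 = 14 - 7 = 7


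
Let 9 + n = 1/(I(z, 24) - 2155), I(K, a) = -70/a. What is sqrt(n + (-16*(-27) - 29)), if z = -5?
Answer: sqrt(264196793110)/25895 ≈ 19.849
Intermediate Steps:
n = -233067/25895 (n = -9 + 1/(-70/24 - 2155) = -9 + 1/(-70*1/24 - 2155) = -9 + 1/(-35/12 - 2155) = -9 + 1/(-25895/12) = -9 - 12/25895 = -233067/25895 ≈ -9.0005)
sqrt(n + (-16*(-27) - 29)) = sqrt(-233067/25895 + (-16*(-27) - 29)) = sqrt(-233067/25895 + (432 - 29)) = sqrt(-233067/25895 + 403) = sqrt(10202618/25895) = sqrt(264196793110)/25895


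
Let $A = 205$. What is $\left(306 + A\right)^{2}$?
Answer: $261121$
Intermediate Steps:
$\left(306 + A\right)^{2} = \left(306 + 205\right)^{2} = 511^{2} = 261121$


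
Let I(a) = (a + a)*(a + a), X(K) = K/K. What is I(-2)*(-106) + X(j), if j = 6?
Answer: -1695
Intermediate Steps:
X(K) = 1
I(a) = 4*a**2 (I(a) = (2*a)*(2*a) = 4*a**2)
I(-2)*(-106) + X(j) = (4*(-2)**2)*(-106) + 1 = (4*4)*(-106) + 1 = 16*(-106) + 1 = -1696 + 1 = -1695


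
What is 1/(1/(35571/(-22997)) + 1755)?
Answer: 35571/62404108 ≈ 0.00057001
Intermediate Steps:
1/(1/(35571/(-22997)) + 1755) = 1/(1/(35571*(-1/22997)) + 1755) = 1/(1/(-35571/22997) + 1755) = 1/(-22997/35571 + 1755) = 1/(62404108/35571) = 35571/62404108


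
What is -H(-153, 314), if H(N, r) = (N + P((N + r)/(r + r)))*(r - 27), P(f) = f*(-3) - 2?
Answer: 28075201/628 ≈ 44706.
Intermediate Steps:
P(f) = -2 - 3*f (P(f) = -3*f - 2 = -2 - 3*f)
H(N, r) = (-27 + r)*(-2 + N - 3*(N + r)/(2*r)) (H(N, r) = (N + (-2 - 3*(N + r)/(r + r)))*(r - 27) = (N + (-2 - 3*(N + r)/(2*r)))*(-27 + r) = (-2 + N - 3*(N + r)/(2*r))*(-27 + r) = (-27 + r)*(-2 + N - 3*(N + r)/(2*r)))
-H(-153, 314) = -(81*(-153) + 189*314 + 314*(-57*(-153) - 7*314 + 2*(-153)*314))/(2*314) = -(-12393 + 59346 + 314*(8721 - 2198 - 96084))/(2*314) = -(-12393 + 59346 + 314*(-89561))/(2*314) = -(-12393 + 59346 - 28122154)/(2*314) = -(-28075201)/(2*314) = -1*(-28075201/628) = 28075201/628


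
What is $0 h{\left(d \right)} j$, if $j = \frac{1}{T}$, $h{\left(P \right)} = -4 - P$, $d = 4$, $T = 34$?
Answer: $0$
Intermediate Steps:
$j = \frac{1}{34} \approx 0.029412$
$0 h{\left(d \right)} j = 0 \left(-4 - 4\right) \frac{1}{34} = 0 \left(-8\right) \frac{1}{34} = 0 \cdot \frac{1}{34} = 0$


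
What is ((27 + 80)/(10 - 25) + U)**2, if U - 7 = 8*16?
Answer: 3678724/225 ≈ 16350.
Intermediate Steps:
U = 135 (U = 7 + 8*16 = 7 + 128 = 135)
((27 + 80)/(10 - 25) + U)**2 = ((27 + 80)/(10 - 25) + 135)**2 = (107/(-15) + 135)**2 = (107*(-1/15) + 135)**2 = (-107/15 + 135)**2 = (1918/15)**2 = 3678724/225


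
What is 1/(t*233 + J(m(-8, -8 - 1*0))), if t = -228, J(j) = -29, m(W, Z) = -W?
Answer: -1/53153 ≈ -1.8814e-5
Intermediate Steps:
1/(t*233 + J(m(-8, -8 - 1*0))) = 1/(-228*233 - 29) = 1/(-53124 - 29) = 1/(-53153) = -1/53153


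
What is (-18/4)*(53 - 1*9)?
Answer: -198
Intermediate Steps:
(-18/4)*(53 - 1*9) = (-18*1/4)*(53 - 9) = -9/2*44 = -198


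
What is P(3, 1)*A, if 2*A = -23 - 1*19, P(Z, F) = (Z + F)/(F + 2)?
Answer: -28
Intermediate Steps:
P(Z, F) = (F + Z)/(2 + F)
A = -21 (A = (-23 - 1*19)/2 = (-23 - 19)/2 = (½)*(-42) = -21)
P(3, 1)*A = ((1 + 3)/(2 + 1))*(-21) = (4/3)*(-21) = -28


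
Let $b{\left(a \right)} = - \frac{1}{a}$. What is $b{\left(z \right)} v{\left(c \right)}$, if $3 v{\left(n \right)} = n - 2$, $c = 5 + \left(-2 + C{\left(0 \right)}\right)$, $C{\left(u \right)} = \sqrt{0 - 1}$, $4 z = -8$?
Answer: $\frac{1}{6} + \frac{i}{6} \approx 0.16667 + 0.16667 i$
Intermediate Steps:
$z = -2$ ($z = \frac{1}{4} \left(-8\right) = -2$)
$C{\left(u \right)} = i$ ($C{\left(u \right)} = \sqrt{-1} = i$)
$c = 3 + i$ ($c = 5 - \left(2 - i\right) = 3 + i \approx 3.0 + 1.0 i$)
$v{\left(n \right)} = - \frac{2}{3} + \frac{n}{3}$ ($v{\left(n \right)} = \frac{n - 2}{3} = \frac{-2 + n}{3} = - \frac{2}{3} + \frac{n}{3}$)
$b{\left(z \right)} v{\left(c \right)} = - \frac{1}{-2} \left(- \frac{2}{3} + \frac{3 + i}{3}\right) = \left(-1\right) \left(- \frac{1}{2}\right) \left(- \frac{2}{3} + \left(1 + \frac{i}{3}\right)\right) = \frac{\frac{1}{3} + \frac{i}{3}}{2} = \frac{1}{6} + \frac{i}{6}$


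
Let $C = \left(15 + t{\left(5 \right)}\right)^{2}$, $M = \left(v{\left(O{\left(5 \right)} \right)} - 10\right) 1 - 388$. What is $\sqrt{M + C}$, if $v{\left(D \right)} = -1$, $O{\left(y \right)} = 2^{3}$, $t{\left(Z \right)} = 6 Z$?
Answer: $\sqrt{1626} \approx 40.324$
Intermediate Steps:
$O{\left(y \right)} = 8$
$M = -399$ ($M = \left(-1 - 10\right) 1 - 388 = \left(-11\right) 1 - 388 = -11 - 388 = -399$)
$C = 2025$ ($C = \left(15 + 6 \cdot 5\right)^{2} = \left(15 + 30\right)^{2} = 45^{2} = 2025$)
$\sqrt{M + C} = \sqrt{-399 + 2025} = \sqrt{1626}$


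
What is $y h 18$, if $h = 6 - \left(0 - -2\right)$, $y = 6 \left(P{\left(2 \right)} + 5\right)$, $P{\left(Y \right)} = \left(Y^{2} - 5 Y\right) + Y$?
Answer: $432$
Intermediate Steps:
$P{\left(Y \right)} = Y^{2} - 4 Y$
$y = 6$ ($y = 6 \left(2 \left(-4 + 2\right) + 5\right) = 6 \left(2 \left(-2\right) + 5\right) = 6 \left(-4 + 5\right) = 6 \cdot 1 = 6$)
$h = 4$ ($h = 6 - \left(0 + 2\right) = 6 - 2 = 4$)
$y h 18 = 6 \cdot 4 \cdot 18 = 24 \cdot 18 = 432$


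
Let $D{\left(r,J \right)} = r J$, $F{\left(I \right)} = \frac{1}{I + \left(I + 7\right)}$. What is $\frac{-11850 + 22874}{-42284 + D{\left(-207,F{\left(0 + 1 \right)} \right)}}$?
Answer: $- \frac{11024}{42307} \approx -0.26057$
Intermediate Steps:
$F{\left(I \right)} = \frac{1}{7 + 2 I}$ ($F{\left(I \right)} = \frac{1}{I + \left(7 + I\right)} = \frac{1}{7 + 2 I}$)
$D{\left(r,J \right)} = J r$
$\frac{-11850 + 22874}{-42284 + D{\left(-207,F{\left(0 + 1 \right)} \right)}} = \frac{-11850 + 22874}{-42284 + \frac{1}{7 + 2 \left(0 + 1\right)} \left(-207\right)} = \frac{11024}{-42284 + \frac{1}{7 + 2 \cdot 1} \left(-207\right)} = \frac{11024}{-42284 + \frac{1}{7 + 2} \left(-207\right)} = \frac{11024}{-42284 + \frac{1}{9} \left(-207\right)} = \frac{11024}{-42284 - 23} = \frac{11024}{-42307} = 11024 \left(- \frac{1}{42307}\right) = - \frac{11024}{42307}$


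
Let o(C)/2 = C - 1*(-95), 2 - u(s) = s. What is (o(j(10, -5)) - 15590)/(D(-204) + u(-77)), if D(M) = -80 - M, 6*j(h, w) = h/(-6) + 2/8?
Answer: -554417/7308 ≈ -75.864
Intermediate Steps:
u(s) = 2 - s
j(h, w) = 1/24 - h/36 (j(h, w) = (h/(-6) + 2/8)/6 = (h*(-1/6) + 2*(1/8))/6 = (-h/6 + 1/4)/6 = (1/4 - h/6)/6 = 1/24 - h/36)
o(C) = 190 + 2*C (o(C) = 2*(C - 1*(-95)) = 2*(C + 95) = 2*(95 + C) = 190 + 2*C)
(o(j(10, -5)) - 15590)/(D(-204) + u(-77)) = ((190 + 2*(1/24 - 1/36*10)) - 15590)/((-80 - 1*(-204)) + (2 - 1*(-77))) = ((190 + 2*(1/24 - 5/18)) - 15590)/((-80 + 204) + (2 + 77)) = ((190 + 2*(-17/72)) - 15590)/(124 + 79) = ((190 - 17/36) - 15590)/203 = (6823/36 - 15590)*(1/203) = -554417/36*1/203 = -554417/7308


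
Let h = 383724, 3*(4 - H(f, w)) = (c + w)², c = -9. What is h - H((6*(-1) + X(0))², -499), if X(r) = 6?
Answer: 1409224/3 ≈ 4.6974e+5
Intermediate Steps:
H(f, w) = 4 - (-9 + w)²/3
h - H((6*(-1) + X(0))², -499) = 383724 - (4 - (-9 - 499)²/3) = 383724 - (4 - ⅓*(-508)²) = 383724 - (4 - ⅓*258064) = 383724 - (4 - 258064/3) = 383724 - 1*(-258052/3) = 383724 + 258052/3 = 1409224/3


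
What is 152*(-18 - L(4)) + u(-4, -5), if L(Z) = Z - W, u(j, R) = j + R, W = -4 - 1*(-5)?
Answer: -3201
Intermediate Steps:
W = 1 (W = -4 + 5 = 1)
u(j, R) = R + j
L(Z) = -1 + Z (L(Z) = Z - 1*1 = Z - 1 = -1 + Z)
152*(-18 - L(4)) + u(-4, -5) = 152*(-18 - (-1 + 4)) + (-5 - 4) = 152*(-18 - 1*3) - 9 = 152*(-18 - 3) - 9 = 152*(-21) - 9 = -3192 - 9 = -3201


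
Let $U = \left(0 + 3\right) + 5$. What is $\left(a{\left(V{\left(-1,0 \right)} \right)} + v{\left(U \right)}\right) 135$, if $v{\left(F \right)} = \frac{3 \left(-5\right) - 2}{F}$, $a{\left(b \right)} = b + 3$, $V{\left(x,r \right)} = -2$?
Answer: $- \frac{1215}{8} \approx -151.88$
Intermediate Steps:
$U = 8$ ($U = 3 + 5 = 8$)
$a{\left(b \right)} = 3 + b$
$v{\left(F \right)} = - \frac{17}{F}$ ($v{\left(F \right)} = \frac{-15 - 2}{F} = - \frac{17}{F}$)
$\left(a{\left(V{\left(-1,0 \right)} \right)} + v{\left(U \right)}\right) 135 = \left(\left(3 - 2\right) - \frac{17}{8}\right) 135 = \left(1 - \frac{17}{8}\right) 135 = \left(- \frac{9}{8}\right) 135 = - \frac{1215}{8}$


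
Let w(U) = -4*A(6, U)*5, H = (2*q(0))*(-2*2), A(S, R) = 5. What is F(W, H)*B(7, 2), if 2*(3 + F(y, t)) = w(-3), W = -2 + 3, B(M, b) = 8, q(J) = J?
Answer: -424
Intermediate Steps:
H = 0 (H = (2*0)*(-2*2) = 0*(-4) = 0)
w(U) = -100 (w(U) = -4*5*5 = -20*5 = -100)
W = 1
F(y, t) = -53 (F(y, t) = -3 + (½)*(-100) = -3 - 50 = -53)
F(W, H)*B(7, 2) = -53*8 = -424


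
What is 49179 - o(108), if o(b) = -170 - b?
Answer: 49457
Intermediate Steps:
49179 - o(108) = 49179 - (-170 - 1*108) = 49179 - (-170 - 108) = 49179 - 1*(-278) = 49179 + 278 = 49457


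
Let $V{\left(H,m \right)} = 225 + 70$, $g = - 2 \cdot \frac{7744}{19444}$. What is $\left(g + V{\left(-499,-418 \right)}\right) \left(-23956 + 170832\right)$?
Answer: $\frac{210050745748}{4861} \approx 4.3211 \cdot 10^{7}$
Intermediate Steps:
$g = - \frac{3872}{4861}$ ($g = - 2 \cdot 7744 \cdot \frac{1}{19444} = \left(-2\right) \frac{1936}{4861} = - \frac{3872}{4861} \approx -0.79654$)
$V{\left(H,m \right)} = 295$
$\left(g + V{\left(-499,-418 \right)}\right) \left(-23956 + 170832\right) = \left(- \frac{3872}{4861} + 295\right) \left(-23956 + 170832\right) = \frac{1430123}{4861} \cdot 146876 = \frac{210050745748}{4861}$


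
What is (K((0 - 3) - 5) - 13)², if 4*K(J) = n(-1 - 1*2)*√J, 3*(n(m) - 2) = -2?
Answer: 1513/9 - 52*I*√2/3 ≈ 168.11 - 24.513*I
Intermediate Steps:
n(m) = 4/3 (n(m) = 2 + (⅓)*(-2) = 2 - ⅔ = 4/3)
K(J) = √J/3 (K(J) = (4*√J/3)/4 = √J/3)
(K((0 - 3) - 5) - 13)² = (√((0 - 3) - 5)/3 - 13)² = (√(-3 - 5)/3 - 13)² = (√(-8)/3 - 13)² = ((2*I*√2)/3 - 13)² = (2*I*√2/3 - 13)² = (-13 + 2*I*√2/3)²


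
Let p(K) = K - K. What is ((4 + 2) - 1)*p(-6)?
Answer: 0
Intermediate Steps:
p(K) = 0
((4 + 2) - 1)*p(-6) = ((4 + 2) - 1)*0 = (6 - 1)*0 = 5*0 = 0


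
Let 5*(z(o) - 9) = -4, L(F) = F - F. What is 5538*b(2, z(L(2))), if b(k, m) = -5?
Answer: -27690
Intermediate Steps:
L(F) = 0
z(o) = 41/5 (z(o) = 9 + (⅕)*(-4) = 9 - ⅘ = 41/5)
5538*b(2, z(L(2))) = 5538*(-5) = -27690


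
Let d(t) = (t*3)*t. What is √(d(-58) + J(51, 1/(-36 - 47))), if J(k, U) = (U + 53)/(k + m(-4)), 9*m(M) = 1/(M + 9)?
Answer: 19*√63459215463/47642 ≈ 100.46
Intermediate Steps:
m(M) = 1/(9*(9 + M)) (m(M) = 1/(9*(M + 9)) = 1/(9*(9 + M)))
d(t) = 3*t² (d(t) = (3*t)*t = 3*t²)
J(k, U) = (53 + U)/(1/45 + k) (J(k, U) = (U + 53)/(k + 1/(9*(9 - 4))) = (53 + U)/(k + (⅑)/5) = (53 + U)/(k + (⅑)*(⅕)) = (53 + U)/(k + 1/45) = (53 + U)/(1/45 + k))
√(d(-58) + J(51, 1/(-36 - 47))) = √(3*(-58)² + 45*(53 + 1/(-36 - 47))/(1 + 45*51)) = √(3*3364 + 45*(53 + 1/(-83))/(1 + 2295)) = √(10092 + 45*(53 - 1/83)/2296) = √(10092 + 45*(1/2296)*(4398/83)) = √(10092 + 98955/95284) = √(961705083/95284) = 19*√63459215463/47642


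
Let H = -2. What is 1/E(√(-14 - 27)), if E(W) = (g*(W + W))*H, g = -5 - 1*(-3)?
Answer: -I*√41/328 ≈ -0.019522*I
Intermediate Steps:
g = -2 (g = -5 + 3 = -2)
E(W) = 8*W (E(W) = -2*(W + W)*(-2) = -4*W*(-2) = 8*W)
1/E(√(-14 - 27)) = 1/(8*√(-14 - 27)) = 1/(8*√(-41)) = 1/(8*(I*√41)) = 1/(8*I*√41) = -I*√41/328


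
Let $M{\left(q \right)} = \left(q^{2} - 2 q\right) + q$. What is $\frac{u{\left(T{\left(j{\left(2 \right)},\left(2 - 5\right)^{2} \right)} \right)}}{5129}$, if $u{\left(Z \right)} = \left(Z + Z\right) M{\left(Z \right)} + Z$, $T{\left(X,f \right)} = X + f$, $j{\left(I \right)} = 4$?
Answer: $\frac{4069}{5129} \approx 0.79333$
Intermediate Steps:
$M{\left(q \right)} = q^{2} - q$
$u{\left(Z \right)} = Z + 2 Z^{2} \left(-1 + Z\right)$ ($u{\left(Z \right)} = \left(Z + Z\right) Z \left(-1 + Z\right) + Z = 2 Z Z \left(-1 + Z\right) + Z = 2 Z^{2} \left(-1 + Z\right) + Z = Z + 2 Z^{2} \left(-1 + Z\right)$)
$\frac{u{\left(T{\left(j{\left(2 \right)},\left(2 - 5\right)^{2} \right)} \right)}}{5129} = \frac{\left(4 + \left(2 - 5\right)^{2}\right) \left(1 + 2 \left(4 + \left(2 - 5\right)^{2}\right) \left(-1 + \left(4 + \left(2 - 5\right)^{2}\right)\right)\right)}{5129} = \left(4 + \left(-3\right)^{2}\right) \left(1 + 2 \left(4 + \left(-3\right)^{2}\right) \left(-1 + \left(4 + \left(-3\right)^{2}\right)\right)\right) \frac{1}{5129} = \left(4 + 9\right) \left(1 + 2 \left(4 + 9\right) \left(-1 + \left(4 + 9\right)\right)\right) \frac{1}{5129} = 13 \left(1 + 2 \cdot 13 \left(-1 + 13\right)\right) \frac{1}{5129} = 13 \left(1 + 2 \cdot 13 \cdot 12\right) \frac{1}{5129} = 13 \left(1 + 312\right) \frac{1}{5129} = 13 \cdot 313 \cdot \frac{1}{5129} = 4069 \cdot \frac{1}{5129} = \frac{4069}{5129}$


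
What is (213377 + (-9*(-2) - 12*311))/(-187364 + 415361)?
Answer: 209663/227997 ≈ 0.91959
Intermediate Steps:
(213377 + (-9*(-2) - 12*311))/(-187364 + 415361) = (213377 + (18 - 3732))/227997 = (213377 - 3714)*(1/227997) = 209663*(1/227997) = 209663/227997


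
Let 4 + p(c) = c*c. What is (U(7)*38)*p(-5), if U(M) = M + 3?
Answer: 7980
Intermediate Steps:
U(M) = 3 + M
p(c) = -4 + c² (p(c) = -4 + c*c = -4 + c²)
(U(7)*38)*p(-5) = ((3 + 7)*38)*(-4 + (-5)²) = (10*38)*(-4 + 25) = 380*21 = 7980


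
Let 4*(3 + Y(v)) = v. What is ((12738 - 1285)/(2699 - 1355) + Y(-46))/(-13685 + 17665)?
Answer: -1607/1069824 ≈ -0.0015021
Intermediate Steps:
Y(v) = -3 + v/4
((12738 - 1285)/(2699 - 1355) + Y(-46))/(-13685 + 17665) = ((12738 - 1285)/(2699 - 1355) + (-3 + (1/4)*(-46)))/(-13685 + 17665) = (11453/1344 + (-3 - 23/2))/3980 = (11453*(1/1344) - 29/2)*(1/3980) = (11453/1344 - 29/2)*(1/3980) = -8035/1344*1/3980 = -1607/1069824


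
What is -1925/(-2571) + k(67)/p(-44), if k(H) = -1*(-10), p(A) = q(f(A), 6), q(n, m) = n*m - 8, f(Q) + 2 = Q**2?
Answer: 11174005/14906658 ≈ 0.74960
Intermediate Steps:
f(Q) = -2 + Q**2
q(n, m) = -8 + m*n (q(n, m) = m*n - 8 = -8 + m*n)
p(A) = -20 + 6*A**2 (p(A) = -8 + 6*(-2 + A**2) = -8 + (-12 + 6*A**2) = -20 + 6*A**2)
k(H) = 10
-1925/(-2571) + k(67)/p(-44) = -1925/(-2571) + 10/(-20 + 6*(-44)**2) = -1925*(-1/2571) + 10/(-20 + 6*1936) = 1925/2571 + 10/(-20 + 11616) = 1925/2571 + 10/11596 = 1925/2571 + 10*(1/11596) = 1925/2571 + 5/5798 = 11174005/14906658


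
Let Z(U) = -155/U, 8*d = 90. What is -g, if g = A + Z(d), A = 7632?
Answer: -68564/9 ≈ -7618.2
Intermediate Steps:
d = 45/4 (d = (1/8)*90 = 45/4 ≈ 11.250)
g = 68564/9 (g = 7632 - 155/45/4 = 7632 - 155*4/45 = 7632 - 124/9 = 68564/9 ≈ 7618.2)
-g = -1*68564/9 = -68564/9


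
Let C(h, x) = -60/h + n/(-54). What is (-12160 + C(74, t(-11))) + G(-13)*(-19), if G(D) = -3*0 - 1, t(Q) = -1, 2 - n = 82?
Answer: -12128189/999 ≈ -12140.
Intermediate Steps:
n = -80 (n = 2 - 1*82 = 2 - 82 = -80)
C(h, x) = 40/27 - 60/h (C(h, x) = -60/h - 80/(-54) = -60/h - 80*(-1/54) = -60/h + 40/27 = 40/27 - 60/h)
G(D) = -1 (G(D) = 0 - 1 = -1)
(-12160 + C(74, t(-11))) + G(-13)*(-19) = (-12160 + (40/27 - 60/74)) - 1*(-19) = (-12160 + (40/27 - 60*1/74)) + 19 = (-12160 + (40/27 - 30/37)) + 19 = (-12160 + 670/999) + 19 = -12147170/999 + 19 = -12128189/999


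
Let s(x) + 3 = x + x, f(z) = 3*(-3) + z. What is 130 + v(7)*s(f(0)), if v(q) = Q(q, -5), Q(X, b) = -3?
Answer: 193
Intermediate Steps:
f(z) = -9 + z
v(q) = -3
s(x) = -3 + 2*x (s(x) = -3 + (x + x) = -3 + 2*x)
130 + v(7)*s(f(0)) = 130 - 3*(-3 + 2*(-9 + 0)) = 130 - 3*(-3 + 2*(-9)) = 130 - 3*(-3 - 18) = 130 - 3*(-21) = 130 + 63 = 193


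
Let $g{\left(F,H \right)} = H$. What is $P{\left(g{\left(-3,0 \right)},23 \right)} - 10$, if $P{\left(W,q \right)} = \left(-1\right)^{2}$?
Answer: $-9$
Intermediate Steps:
$P{\left(W,q \right)} = 1$
$P{\left(g{\left(-3,0 \right)},23 \right)} - 10 = 1 - 10 = -9$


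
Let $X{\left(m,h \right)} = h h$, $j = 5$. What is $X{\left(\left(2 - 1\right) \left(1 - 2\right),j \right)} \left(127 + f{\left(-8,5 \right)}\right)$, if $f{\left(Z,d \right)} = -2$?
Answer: $3125$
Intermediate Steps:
$X{\left(m,h \right)} = h^{2}$
$X{\left(\left(2 - 1\right) \left(1 - 2\right),j \right)} \left(127 + f{\left(-8,5 \right)}\right) = 5^{2} \left(127 - 2\right) = 25 \cdot 125 = 3125$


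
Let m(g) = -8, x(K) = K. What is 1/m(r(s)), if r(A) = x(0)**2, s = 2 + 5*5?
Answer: -1/8 ≈ -0.12500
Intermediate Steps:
s = 27 (s = 2 + 25 = 27)
r(A) = 0 (r(A) = 0**2 = 0)
1/m(r(s)) = 1/(-8) = -1/8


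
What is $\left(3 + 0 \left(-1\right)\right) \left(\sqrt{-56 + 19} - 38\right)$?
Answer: $-114 + 3 i \sqrt{37} \approx -114.0 + 18.248 i$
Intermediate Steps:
$\left(3 + 0 \left(-1\right)\right) \left(\sqrt{-56 + 19} - 38\right) = \left(3 + 0\right) \left(\sqrt{-37} - 38\right) = 3 \left(i \sqrt{37} - 38\right) = 3 \left(-38 + i \sqrt{37}\right) = -114 + 3 i \sqrt{37}$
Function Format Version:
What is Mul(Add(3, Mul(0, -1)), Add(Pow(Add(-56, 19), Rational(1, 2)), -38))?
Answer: Add(-114, Mul(3, I, Pow(37, Rational(1, 2)))) ≈ Add(-114.00, Mul(18.248, I))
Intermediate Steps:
Mul(Add(3, Mul(0, -1)), Add(Pow(Add(-56, 19), Rational(1, 2)), -38)) = Mul(Add(3, 0), Add(Pow(-37, Rational(1, 2)), -38)) = Mul(3, Add(Mul(I, Pow(37, Rational(1, 2))), -38)) = Mul(3, Add(-38, Mul(I, Pow(37, Rational(1, 2))))) = Add(-114, Mul(3, I, Pow(37, Rational(1, 2))))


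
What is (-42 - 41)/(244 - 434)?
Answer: 83/190 ≈ 0.43684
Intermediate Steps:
(-42 - 41)/(244 - 434) = -83/(-190) = -83*(-1/190) = 83/190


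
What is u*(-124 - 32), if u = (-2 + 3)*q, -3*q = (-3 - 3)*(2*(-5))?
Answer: 3120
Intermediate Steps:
q = -20 (q = -(-3 - 3)*2*(-5)/3 = -(-2)*(-10) = -1/3*60 = -20)
u = -20 (u = (-2 + 3)*(-20) = 1*(-20) = -20)
u*(-124 - 32) = -20*(-124 - 32) = -20*(-156) = 3120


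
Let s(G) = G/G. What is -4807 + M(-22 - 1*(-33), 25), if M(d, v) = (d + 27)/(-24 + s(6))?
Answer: -110599/23 ≈ -4808.6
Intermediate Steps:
s(G) = 1
M(d, v) = -27/23 - d/23 (M(d, v) = (d + 27)/(-24 + 1) = (27 + d)/(-23) = (27 + d)*(-1/23) = -27/23 - d/23)
-4807 + M(-22 - 1*(-33), 25) = -4807 + (-27/23 - (-22 - 1*(-33))/23) = -4807 + (-27/23 - (-22 + 33)/23) = -4807 + (-27/23 - 1/23*11) = -4807 + (-27/23 - 11/23) = -4807 - 38/23 = -110599/23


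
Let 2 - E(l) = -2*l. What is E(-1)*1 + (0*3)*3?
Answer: 0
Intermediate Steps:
E(l) = 2 + 2*l (E(l) = 2 - (-2)*l = 2 + 2*l)
E(-1)*1 + (0*3)*3 = (2 + 2*(-1))*1 + (0*3)*3 = (2 - 2)*1 + 0*3 = 0*1 + 0 = 0 + 0 = 0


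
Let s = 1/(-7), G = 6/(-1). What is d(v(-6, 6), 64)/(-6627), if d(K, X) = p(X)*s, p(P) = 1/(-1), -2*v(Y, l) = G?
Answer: -1/46389 ≈ -2.1557e-5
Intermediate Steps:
G = -6 (G = 6*(-1) = -6)
v(Y, l) = 3 (v(Y, l) = -½*(-6) = 3)
s = -⅐ ≈ -0.14286
p(P) = -1
d(K, X) = ⅐ (d(K, X) = -1*(-⅐) = ⅐)
d(v(-6, 6), 64)/(-6627) = (⅐)/(-6627) = (⅐)*(-1/6627) = -1/46389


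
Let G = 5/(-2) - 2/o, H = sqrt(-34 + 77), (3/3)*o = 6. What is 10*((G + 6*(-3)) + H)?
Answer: -625/3 + 10*sqrt(43) ≈ -142.76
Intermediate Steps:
o = 6
H = sqrt(43) ≈ 6.5574
G = -17/6 (G = 5/(-2) - 2/6 = 5*(-1/2) - 2*1/6 = -5/2 - 1/3 = -17/6 ≈ -2.8333)
10*((G + 6*(-3)) + H) = 10*((-17/6 + 6*(-3)) + sqrt(43)) = 10*((-17/6 - 18) + sqrt(43)) = 10*(-125/6 + sqrt(43)) = -625/3 + 10*sqrt(43)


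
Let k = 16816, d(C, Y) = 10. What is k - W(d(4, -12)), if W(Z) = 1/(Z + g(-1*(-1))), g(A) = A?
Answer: 184975/11 ≈ 16816.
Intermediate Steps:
W(Z) = 1/(1 + Z) (W(Z) = 1/(Z - 1*(-1)) = 1/(Z + 1) = 1/(1 + Z))
k - W(d(4, -12)) = 16816 - 1/(1 + 10) = 16816 - 1/11 = 184975/11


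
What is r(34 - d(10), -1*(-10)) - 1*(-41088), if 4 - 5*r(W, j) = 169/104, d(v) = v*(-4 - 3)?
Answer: 1643539/40 ≈ 41089.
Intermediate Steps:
d(v) = -7*v (d(v) = v*(-7) = -7*v)
r(W, j) = 19/40 (r(W, j) = ⅘ - 169/(5*104) = ⅘ - ⅕*13/8 = ⅘ - 13/40 = 19/40)
r(34 - d(10), -1*(-10)) - 1*(-41088) = 19/40 - 1*(-41088) = 19/40 + 41088 = 1643539/40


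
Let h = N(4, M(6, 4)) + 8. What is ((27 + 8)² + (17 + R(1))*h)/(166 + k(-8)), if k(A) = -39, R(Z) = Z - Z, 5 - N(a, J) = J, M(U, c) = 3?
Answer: 1395/127 ≈ 10.984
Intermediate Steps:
N(a, J) = 5 - J
R(Z) = 0
h = 10 (h = (5 - 1*3) + 8 = (5 - 3) + 8 = 2 + 8 = 10)
((27 + 8)² + (17 + R(1))*h)/(166 + k(-8)) = ((27 + 8)² + (17 + 0)*10)/(166 - 39) = (35² + 17*10)/127 = (1225 + 170)*(1/127) = 1395*(1/127) = 1395/127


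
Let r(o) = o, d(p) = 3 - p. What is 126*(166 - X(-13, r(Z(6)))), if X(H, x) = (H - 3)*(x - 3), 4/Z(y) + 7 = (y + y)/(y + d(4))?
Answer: 301644/23 ≈ 13115.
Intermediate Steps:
Z(y) = 4/(-7 + 2*y/(-1 + y)) (Z(y) = 4/(-7 + (y + y)/(y + (3 - 1*4))) = 4/(-7 + (2*y)/(y + (3 - 4))) = 4/(-7 + (2*y)/(y - 1)) = 4/(-7 + (2*y)/(-1 + y)) = 4/(-7 + 2*y/(-1 + y)))
X(H, x) = (-3 + H)*(-3 + x)
126*(166 - X(-13, r(Z(6)))) = 126*(166 - (9 - 3*(-13) - 12*(1 - 1*6)/(-7 + 5*6) - 52*(1 - 1*6)/(-7 + 5*6))) = 126*(166 - (9 + 39 - 12*(1 - 6)/(-7 + 30) - 52*(1 - 6)/(-7 + 30))) = 126*(166 - (9 + 39 - 12*(-5)/23 - 52*(-5)/23)) = 126*(166 - (9 + 39 - 3*(-20/23) - 13*(-20/23))) = 126*(166 - (9 + 39 + 60/23 + 260/23)) = 126*(166 - 1*1424/23) = 126*(166 - 1424/23) = 126*(2394/23) = 301644/23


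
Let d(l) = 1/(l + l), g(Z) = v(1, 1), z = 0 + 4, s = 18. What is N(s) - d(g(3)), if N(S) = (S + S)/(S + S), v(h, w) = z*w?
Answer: 7/8 ≈ 0.87500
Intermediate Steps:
z = 4
v(h, w) = 4*w
g(Z) = 4 (g(Z) = 4*1 = 4)
N(S) = 1 (N(S) = (2*S)/((2*S)) = (2*S)*(1/(2*S)) = 1)
d(l) = 1/(2*l)
N(s) - d(g(3)) = 1 - 1/(2*4) = 1 - 1*1/8 = 1 - 1/8 = 7/8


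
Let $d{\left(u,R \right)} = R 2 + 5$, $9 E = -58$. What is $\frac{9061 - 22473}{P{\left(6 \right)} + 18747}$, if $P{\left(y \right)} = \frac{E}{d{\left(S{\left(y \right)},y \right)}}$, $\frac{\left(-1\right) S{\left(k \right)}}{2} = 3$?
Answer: $- \frac{2052036}{2868233} \approx -0.71544$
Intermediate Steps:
$E = - \frac{58}{9}$ ($E = \frac{1}{9} \left(-58\right) = - \frac{58}{9} \approx -6.4444$)
$S{\left(k \right)} = -6$ ($S{\left(k \right)} = \left(-2\right) 3 = -6$)
$d{\left(u,R \right)} = 5 + 2 R$ ($d{\left(u,R \right)} = 2 R + 5 = 5 + 2 R$)
$P{\left(y \right)} = - \frac{58}{9 \left(5 + 2 y\right)}$
$\frac{9061 - 22473}{P{\left(6 \right)} + 18747} = \frac{9061 - 22473}{- \frac{58}{45 + 18 \cdot 6} + 18747} = - \frac{13412}{- \frac{58}{45 + 108} + 18747} = - \frac{13412}{- \frac{58}{153} + 18747} = - \frac{13412}{\frac{2868233}{153}} = \left(-13412\right) \frac{153}{2868233} = - \frac{2052036}{2868233}$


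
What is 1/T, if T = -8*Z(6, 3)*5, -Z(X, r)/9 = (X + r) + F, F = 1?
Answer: 1/3600 ≈ 0.00027778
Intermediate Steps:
Z(X, r) = -9 - 9*X - 9*r (Z(X, r) = -9*((X + r) + 1) = -9*(1 + X + r) = -9 - 9*X - 9*r)
T = 3600 (T = -8*(-9 - 9*6 - 9*3)*5 = -8*(-9 - 54 - 27)*5 = -8*(-90)*5 = 720*5 = 3600)
1/T = 1/3600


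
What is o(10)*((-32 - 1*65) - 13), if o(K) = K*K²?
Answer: -110000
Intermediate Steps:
o(K) = K³
o(10)*((-32 - 1*65) - 13) = 10³*((-32 - 1*65) - 13) = 1000*((-32 - 65) - 13) = 1000*(-97 - 13) = 1000*(-110) = -110000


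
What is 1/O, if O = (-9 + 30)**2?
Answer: 1/441 ≈ 0.0022676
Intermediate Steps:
O = 441 (O = 21**2 = 441)
1/O = 1/441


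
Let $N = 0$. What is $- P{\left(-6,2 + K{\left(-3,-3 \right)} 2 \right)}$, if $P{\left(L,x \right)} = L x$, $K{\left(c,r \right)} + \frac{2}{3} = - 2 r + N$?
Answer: $76$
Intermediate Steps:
$K{\left(c,r \right)} = - \frac{2}{3} - 2 r$ ($K{\left(c,r \right)} = - \frac{2}{3} + \left(- 2 r + 0\right) = - \frac{2}{3} - 2 r$)
$- P{\left(-6,2 + K{\left(-3,-3 \right)} 2 \right)} = - \left(-6\right) \left(2 + \left(- \frac{2}{3} - -6\right) 2\right) = - \left(-6\right) \left(2 + \left(- \frac{2}{3} + 6\right) 2\right) = - \left(-6\right) \left(2 + \frac{16}{3} \cdot 2\right) = - \left(-6\right) \left(2 + \frac{32}{3}\right) = - \frac{\left(-6\right) 38}{3} = \left(-1\right) \left(-76\right) = 76$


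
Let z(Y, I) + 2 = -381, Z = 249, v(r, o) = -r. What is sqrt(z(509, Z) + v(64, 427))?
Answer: I*sqrt(447) ≈ 21.142*I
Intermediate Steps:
z(Y, I) = -383 (z(Y, I) = -2 - 381 = -383)
sqrt(z(509, Z) + v(64, 427)) = sqrt(-383 - 1*64) = sqrt(-383 - 64) = sqrt(-447) = I*sqrt(447)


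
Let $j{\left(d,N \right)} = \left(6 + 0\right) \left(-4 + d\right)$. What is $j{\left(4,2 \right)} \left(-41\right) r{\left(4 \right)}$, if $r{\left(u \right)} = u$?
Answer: $0$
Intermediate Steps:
$j{\left(d,N \right)} = -24 + 6 d$ ($j{\left(d,N \right)} = 6 \left(-4 + d\right) = -24 + 6 d$)
$j{\left(4,2 \right)} \left(-41\right) r{\left(4 \right)} = \left(-24 + 6 \cdot 4\right) \left(-41\right) 4 = \left(-24 + 24\right) \left(-41\right) 4 = 0 \left(-41\right) 4 = 0 \cdot 4 = 0$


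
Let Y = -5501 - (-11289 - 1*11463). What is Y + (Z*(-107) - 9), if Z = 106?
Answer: 5900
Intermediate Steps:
Y = 17251 (Y = -5501 - (-11289 - 11463) = -5501 - 1*(-22752) = -5501 + 22752 = 17251)
Y + (Z*(-107) - 9) = 17251 + (106*(-107) - 9) = 17251 + (-11342 - 9) = 17251 - 11351 = 5900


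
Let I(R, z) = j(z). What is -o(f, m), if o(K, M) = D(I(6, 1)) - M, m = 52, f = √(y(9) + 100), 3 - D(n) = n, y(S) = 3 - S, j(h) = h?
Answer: 50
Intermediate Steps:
I(R, z) = z
D(n) = 3 - n
f = √94 (f = √((3 - 1*9) + 100) = √((3 - 9) + 100) = √(-6 + 100) = √94 ≈ 9.6954)
o(K, M) = 2 - M (o(K, M) = (3 - 1*1) - M = (3 - 1) - M = 2 - M)
-o(f, m) = -(2 - 1*52) = -(2 - 52) = -1*(-50) = 50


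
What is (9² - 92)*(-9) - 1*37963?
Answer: -37864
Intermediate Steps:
(9² - 92)*(-9) - 1*37963 = (81 - 92)*(-9) - 37963 = -11*(-9) - 37963 = 99 - 37963 = -37864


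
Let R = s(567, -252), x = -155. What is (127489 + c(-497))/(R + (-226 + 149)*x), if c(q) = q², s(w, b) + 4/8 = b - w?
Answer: 748996/22231 ≈ 33.692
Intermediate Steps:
s(w, b) = -½ + b - w (s(w, b) = -½ + (b - w) = -½ + b - w)
R = -1639/2 (R = -½ - 252 - 1*567 = -½ - 252 - 567 = -1639/2 ≈ -819.50)
(127489 + c(-497))/(R + (-226 + 149)*x) = (127489 + (-497)²)/(-1639/2 + (-226 + 149)*(-155)) = (127489 + 247009)/(-1639/2 - 77*(-155)) = 374498/(-1639/2 + 11935) = 374498/(22231/2) = 374498*(2/22231) = 748996/22231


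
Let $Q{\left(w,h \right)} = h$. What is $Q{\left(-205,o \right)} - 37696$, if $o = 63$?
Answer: $-37633$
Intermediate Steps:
$Q{\left(-205,o \right)} - 37696 = 63 - 37696 = -37633$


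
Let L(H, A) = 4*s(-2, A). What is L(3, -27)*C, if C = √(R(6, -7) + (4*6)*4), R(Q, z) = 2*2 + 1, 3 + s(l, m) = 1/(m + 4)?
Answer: -280*√101/23 ≈ -122.35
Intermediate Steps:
s(l, m) = -3 + 1/(4 + m) (s(l, m) = -3 + 1/(m + 4) = -3 + 1/(4 + m))
L(H, A) = 4*(-11 - 3*A)/(4 + A) (L(H, A) = 4*((-11 - 3*A)/(4 + A)) = 4*(-11 - 3*A)/(4 + A))
R(Q, z) = 5 (R(Q, z) = 4 + 1 = 5)
C = √101 (C = √(5 + (4*6)*4) = √(5 + 24*4) = √(5 + 96) = √101 ≈ 10.050)
L(3, -27)*C = (4*(-11 - 3*(-27))/(4 - 27))*√101 = (4*(-11 + 81)/(-23))*√101 = (4*(-1/23)*70)*√101 = -280*√101/23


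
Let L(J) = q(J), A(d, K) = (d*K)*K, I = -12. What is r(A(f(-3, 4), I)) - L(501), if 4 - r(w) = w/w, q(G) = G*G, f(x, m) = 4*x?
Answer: -250998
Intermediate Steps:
q(G) = G²
A(d, K) = d*K² (A(d, K) = (K*d)*K = d*K²)
L(J) = J²
r(w) = 3 (r(w) = 4 - w/w = 4 - 1*1 = 4 - 1 = 3)
r(A(f(-3, 4), I)) - L(501) = 3 - 1*501² = 3 - 1*251001 = 3 - 251001 = -250998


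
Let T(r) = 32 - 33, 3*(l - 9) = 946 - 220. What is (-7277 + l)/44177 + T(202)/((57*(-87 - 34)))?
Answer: -48414145/304688769 ≈ -0.15890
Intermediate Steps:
l = 251 (l = 9 + (946 - 220)/3 = 9 + (⅓)*726 = 9 + 242 = 251)
T(r) = -1
(-7277 + l)/44177 + T(202)/((57*(-87 - 34))) = (-7277 + 251)/44177 - 1/(57*(-87 - 34)) = -7026*1/44177 - 1/(57*(-121)) = -7026/44177 - 1/(-6897) = -7026/44177 - 1*(-1/6897) = -7026/44177 + 1/6897 = -48414145/304688769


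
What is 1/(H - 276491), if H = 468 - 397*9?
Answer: -1/279596 ≈ -3.5766e-6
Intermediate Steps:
H = -3105 (H = 468 - 3573 = -3105)
1/(H - 276491) = 1/(-3105 - 276491) = 1/(-279596) = -1/279596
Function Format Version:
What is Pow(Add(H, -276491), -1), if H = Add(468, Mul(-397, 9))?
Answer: Rational(-1, 279596) ≈ -3.5766e-6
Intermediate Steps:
H = -3105 (H = Add(468, -3573) = -3105)
Pow(Add(H, -276491), -1) = Pow(Add(-3105, -276491), -1) = Pow(-279596, -1) = Rational(-1, 279596)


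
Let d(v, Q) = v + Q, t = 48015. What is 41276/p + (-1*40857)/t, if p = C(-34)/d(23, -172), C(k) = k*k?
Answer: -1447771738/272085 ≈ -5321.0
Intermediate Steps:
C(k) = k²
d(v, Q) = Q + v
p = -1156/149 (p = (-34)²/(-172 + 23) = 1156/(-149) = 1156*(-1/149) = -1156/149 ≈ -7.7584)
41276/p + (-1*40857)/t = 41276/(-1156/149) - 1*40857/48015 = 41276*(-149/1156) - 40857*1/48015 = -90443/17 - 13619/16005 = -1447771738/272085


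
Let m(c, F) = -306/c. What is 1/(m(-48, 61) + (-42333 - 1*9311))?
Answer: -8/413101 ≈ -1.9366e-5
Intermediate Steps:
1/(m(-48, 61) + (-42333 - 1*9311)) = 1/(-306/(-48) + (-42333 - 1*9311)) = 1/(-306*(-1/48) + (-42333 - 9311)) = 1/(51/8 - 51644) = 1/(-413101/8) = -8/413101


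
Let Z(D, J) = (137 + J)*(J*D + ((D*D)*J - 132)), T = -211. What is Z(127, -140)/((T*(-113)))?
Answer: 6827916/23843 ≈ 286.37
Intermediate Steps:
Z(D, J) = (137 + J)*(-132 + D*J + J*D²) (Z(D, J) = (137 + J)*(D*J + (D²*J - 132)) = (137 + J)*(D*J + (J*D² - 132)) = (137 + J)*(D*J + (-132 + J*D²)) = (137 + J)*(-132 + D*J + J*D²))
Z(127, -140)/((T*(-113))) = (-18084 - 132*(-140) + 127*(-140)² + 127²*(-140)² + 137*127*(-140) + 137*(-140)*127²)/((-211*(-113))) = (-18084 + 18480 + 127*19600 + 16129*19600 - 2435860 + 137*(-140)*16129)/23843 = (-18084 + 18480 + 2489200 + 316128400 - 2435860 - 309354220)*(1/23843) = 6827916*(1/23843) = 6827916/23843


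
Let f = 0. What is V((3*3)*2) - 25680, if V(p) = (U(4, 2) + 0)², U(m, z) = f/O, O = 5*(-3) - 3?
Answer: -25680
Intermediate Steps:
O = -18 (O = -15 - 3 = -18)
U(m, z) = 0 (U(m, z) = 0/(-18) = 0*(-1/18) = 0)
V(p) = 0 (V(p) = (0 + 0)² = 0² = 0)
V((3*3)*2) - 25680 = 0 - 25680 = -25680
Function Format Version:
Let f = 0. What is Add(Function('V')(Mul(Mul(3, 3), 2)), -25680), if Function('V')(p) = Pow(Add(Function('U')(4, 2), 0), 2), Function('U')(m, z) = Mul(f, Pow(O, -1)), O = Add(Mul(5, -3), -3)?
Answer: -25680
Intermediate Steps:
O = -18 (O = Add(-15, -3) = -18)
Function('U')(m, z) = 0 (Function('U')(m, z) = Mul(0, Pow(-18, -1)) = Mul(0, Rational(-1, 18)) = 0)
Function('V')(p) = 0 (Function('V')(p) = Pow(Add(0, 0), 2) = Pow(0, 2) = 0)
Add(Function('V')(Mul(Mul(3, 3), 2)), -25680) = Add(0, -25680) = -25680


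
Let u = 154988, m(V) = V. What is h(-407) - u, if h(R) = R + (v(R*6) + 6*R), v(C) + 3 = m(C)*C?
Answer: 5805524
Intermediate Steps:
v(C) = -3 + C**2 (v(C) = -3 + C*C = -3 + C**2)
h(R) = -3 + 7*R + 36*R**2 (h(R) = R + ((-3 + (R*6)**2) + 6*R) = R + ((-3 + (6*R)**2) + 6*R) = R + ((-3 + 36*R**2) + 6*R) = R + (-3 + 6*R + 36*R**2) = -3 + 7*R + 36*R**2)
h(-407) - u = (-3 + 7*(-407) + 36*(-407)**2) - 1*154988 = (-3 - 2849 + 36*165649) - 154988 = (-3 - 2849 + 5963364) - 154988 = 5960512 - 154988 = 5805524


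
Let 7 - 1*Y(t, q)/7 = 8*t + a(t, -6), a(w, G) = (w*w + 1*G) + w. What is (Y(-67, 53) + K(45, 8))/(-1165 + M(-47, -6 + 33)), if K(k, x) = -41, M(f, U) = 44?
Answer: 27152/1121 ≈ 24.221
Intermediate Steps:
a(w, G) = G + w + w² (a(w, G) = (w² + G) + w = (G + w²) + w = G + w + w²)
Y(t, q) = 91 - 63*t - 7*t² (Y(t, q) = 49 - 7*(8*t + (-6 + t + t²)) = 49 - 7*(-6 + t² + 9*t) = 49 + (42 - 63*t - 7*t²) = 91 - 63*t - 7*t²)
(Y(-67, 53) + K(45, 8))/(-1165 + M(-47, -6 + 33)) = ((91 - 63*(-67) - 7*(-67)²) - 41)/(-1165 + 44) = ((91 + 4221 - 7*4489) - 41)/(-1121) = ((91 + 4221 - 31423) - 41)*(-1/1121) = (-27111 - 41)*(-1/1121) = -27152*(-1/1121) = 27152/1121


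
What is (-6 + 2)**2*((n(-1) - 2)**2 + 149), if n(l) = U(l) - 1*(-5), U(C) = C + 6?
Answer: 3408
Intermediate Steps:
U(C) = 6 + C
n(l) = 11 + l (n(l) = (6 + l) - 1*(-5) = (6 + l) + 5 = 11 + l)
(-6 + 2)**2*((n(-1) - 2)**2 + 149) = (-6 + 2)**2*(((11 - 1) - 2)**2 + 149) = (-4)**2*((10 - 2)**2 + 149) = 16*(8**2 + 149) = 16*(64 + 149) = 16*213 = 3408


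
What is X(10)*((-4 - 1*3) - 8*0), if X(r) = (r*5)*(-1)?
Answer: 350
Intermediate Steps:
X(r) = -5*r (X(r) = (5*r)*(-1) = -5*r)
X(10)*((-4 - 1*3) - 8*0) = (-5*10)*((-4 - 1*3) - 8*0) = -50*((-4 - 3) + 0) = -50*(-7 + 0) = -50*(-7) = 350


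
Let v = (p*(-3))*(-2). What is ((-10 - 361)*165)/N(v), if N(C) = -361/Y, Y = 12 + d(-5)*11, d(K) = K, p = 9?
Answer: -2632245/361 ≈ -7291.5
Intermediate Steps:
v = 54 (v = (9*(-3))*(-2) = -27*(-2) = 54)
Y = -43 (Y = 12 - 5*11 = 12 - 55 = -43)
N(C) = 361/43 (N(C) = -361/(-43) = -361*(-1/43) = 361/43)
((-10 - 361)*165)/N(v) = ((-10 - 361)*165)/(361/43) = -371*165*(43/361) = -61215*43/361 = -2632245/361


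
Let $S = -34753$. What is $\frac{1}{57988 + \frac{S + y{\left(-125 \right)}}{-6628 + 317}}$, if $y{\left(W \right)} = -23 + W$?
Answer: $\frac{6311}{365997169} \approx 1.7243 \cdot 10^{-5}$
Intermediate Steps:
$\frac{1}{57988 + \frac{S + y{\left(-125 \right)}}{-6628 + 317}} = \frac{1}{57988 + \frac{-34753 - 148}{-6628 + 317}} = \frac{1}{57988 + \frac{-34753 - 148}{-6311}} = \frac{1}{57988 - - \frac{34901}{6311}} = \frac{1}{57988 + \frac{34901}{6311}} = \frac{1}{\frac{365997169}{6311}} = \frac{6311}{365997169}$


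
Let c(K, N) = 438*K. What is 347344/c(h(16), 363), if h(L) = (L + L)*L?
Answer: 21709/14016 ≈ 1.5489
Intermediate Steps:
h(L) = 2*L² (h(L) = (2*L)*L = 2*L²)
347344/c(h(16), 363) = 347344/((438*(2*16²))) = 347344/((438*(2*256))) = 347344/((438*512)) = 347344/224256 = 347344*(1/224256) = 21709/14016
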